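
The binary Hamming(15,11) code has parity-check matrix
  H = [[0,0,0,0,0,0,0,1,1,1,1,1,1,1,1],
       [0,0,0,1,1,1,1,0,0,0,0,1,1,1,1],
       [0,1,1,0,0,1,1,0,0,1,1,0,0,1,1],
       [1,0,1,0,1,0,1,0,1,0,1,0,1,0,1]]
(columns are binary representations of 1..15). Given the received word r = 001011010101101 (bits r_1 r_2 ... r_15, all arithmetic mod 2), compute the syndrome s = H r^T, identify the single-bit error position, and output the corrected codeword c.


s = (1, 1, 0, 0)^T, error position = 12, corrected codeword c = 001011010100101

Compute s = H r^T mod 2 one row at a time:
  s_1 = 1 + 0 + 1 + 0 + 1 + 1 + 0 + 1 = 5 ≡ 1 (mod 2).
  s_2 = 0 + 1 + 1 + 0 + 1 + 1 + 0 + 1 = 5 ≡ 1 (mod 2).
  s_3 = 0 + 1 + 1 + 0 + 1 + 0 + 0 + 1 = 4 ≡ 0 (mod 2).
  s_4 = 0 + 1 + 1 + 0 + 0 + 0 + 1 + 1 = 4 ≡ 0 (mod 2).
s = (1, 1, 0, 0)^T — this equals column 12 of H (binary 1100), so error is at position 12.
Correct: flip bit 12 of r = 001011010101101 to get c = 001011010100101.


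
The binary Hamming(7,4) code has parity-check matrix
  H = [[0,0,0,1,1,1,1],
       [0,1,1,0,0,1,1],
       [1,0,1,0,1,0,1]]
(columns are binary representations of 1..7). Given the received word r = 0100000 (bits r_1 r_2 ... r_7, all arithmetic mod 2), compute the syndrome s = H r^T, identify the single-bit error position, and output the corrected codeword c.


s = (0, 1, 0)^T, error position = 2, corrected codeword c = 0000000

Compute s = H r^T mod 2 one row at a time:
  s_1 = 0 + 0 + 0 + 0 = 0 ≡ 0 (mod 2).
  s_2 = 1 + 0 + 0 + 0 = 1 ≡ 1 (mod 2).
  s_3 = 0 + 0 + 0 + 0 = 0 ≡ 0 (mod 2).
s = (0, 1, 0)^T — this equals column 2 of H (binary 010), so error is at position 2.
Correct: flip bit 2 of r = 0100000 to get c = 0000000.


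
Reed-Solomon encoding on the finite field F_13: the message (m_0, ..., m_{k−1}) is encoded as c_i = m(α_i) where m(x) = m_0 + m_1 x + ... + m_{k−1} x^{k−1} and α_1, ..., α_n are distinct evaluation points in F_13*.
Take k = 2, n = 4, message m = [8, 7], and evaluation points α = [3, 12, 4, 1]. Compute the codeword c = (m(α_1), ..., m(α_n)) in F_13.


c = [3, 1, 10, 2]

Message polynomial: m(x) = 8 + 7·x (mod 13).
For each evaluation point α_i, compute m(α_i) mod 13:
  α_1 = 3: Horner steps 7 → 3, so m(3) = 3.
  α_2 = 12: Horner steps 7 → 1, so m(12) = 1.
  α_3 = 4: Horner steps 7 → 10, so m(4) = 10.
  α_4 = 1: Horner steps 7 → 2, so m(1) = 2.
Codeword c = [3, 1, 10, 2] ∈ F_13^4.


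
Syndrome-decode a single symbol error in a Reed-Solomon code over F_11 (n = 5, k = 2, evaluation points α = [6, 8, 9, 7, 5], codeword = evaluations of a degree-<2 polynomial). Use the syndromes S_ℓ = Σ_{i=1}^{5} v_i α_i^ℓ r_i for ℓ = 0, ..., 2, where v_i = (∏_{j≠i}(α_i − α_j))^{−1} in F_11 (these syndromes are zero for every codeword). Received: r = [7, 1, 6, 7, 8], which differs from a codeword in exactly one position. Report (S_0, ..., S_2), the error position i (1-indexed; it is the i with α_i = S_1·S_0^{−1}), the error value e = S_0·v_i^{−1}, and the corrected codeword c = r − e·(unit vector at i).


S = (1, 6, 3), error at position 1, error magnitude e = 5, c = [2, 1, 6, 7, 8].

Step 1: column multipliers v_i = (∏_{j≠i}(α_i − α_j))^{−1} mod 11.
  i = 1 (α = 6): (6−8)(6−9)(6−7)(6−5) = (−2)·(−3)·(−1)·1 = −6 ≡ 5, so v_1 = 5^{−1} = 9 (mod 11).
  i = 2 (α = 8): (8−6)(8−9)(8−7)(8−5) = 2·(−1)·1·3 = −6 ≡ 5, so v_2 = 5^{−1} = 9 (mod 11).
  i = 3 (α = 9): (9−6)(9−8)(9−7)(9−5) = 3·1·2·4 = 24 ≡ 2, so v_3 = 2^{−1} = 6 (mod 11).
  i = 4 (α = 7): (7−6)(7−8)(7−9)(7−5) = 1·(−1)·(−2)·2 = 4 ≡ 4, so v_4 = 4^{−1} = 3 (mod 11).
  i = 5 (α = 5): (5−6)(5−8)(5−9)(5−7) = (−1)·(−3)·(−4)·(−2) = 24 ≡ 2, so v_5 = 2^{−1} = 6 (mod 11).
  v = [9, 9, 6, 3, 6].
Step 2: syndromes of r = [7, 1, 6, 7, 8] (all sums mod 11).
  S_0 = Σ v_i r_i = 9·7 + 9·1 + 6·6 + 3·7 + 6·8 = 177 ≡ 1.
  S_1 = Σ v_i α_i r_i = 9·6·7 + 9·8·1 + 6·9·6 + 3·7·7 + 6·5·8 = 1161 ≡ 6.
  α_i^2 mod 11 = [3, 9, 4, 5, 3].
  S_2 = Σ v_i α_i^2 r_i = 9·3·7 + 9·9·1 + 6·4·6 + 3·5·7 + 6·3·8 = 663 ≡ 3.
  S = (1, 6, 3) ≠ 0, so r is not a codeword (an error is present).
Step 3: locate the error. For a single error e at position i, S_ℓ = v_i·e·α_i^ℓ, so α_err = S_1/S_0.
  S_0^{−1} = 1^{−1} = 1 (mod 11), so α_err = 6·1 = 6 ≡ 6 = α_1. Error position i = 1.
  Consistency check: S_2/S_1 = 3·2 = 6 ≡ 6 = α_err ✓ (single-error assumption holds).
Step 4: error magnitude e = S_0/v_1 = S_0·∏_{j≠1}(α_1 − α_j) = 1·5 = 5 ≡ 5 (mod 11).
Step 5: correct position 1: c_1 = r_1 − e = 7 − 5 ≡ 2 (mod 11). Hence c = [2, 1, 6, 7, 8].
  Check: interpolating c through the α_i gives m(x) = 5 + 5·x (degree < 2) with m(α_i) = c_i for every i, so c is indeed a codeword.


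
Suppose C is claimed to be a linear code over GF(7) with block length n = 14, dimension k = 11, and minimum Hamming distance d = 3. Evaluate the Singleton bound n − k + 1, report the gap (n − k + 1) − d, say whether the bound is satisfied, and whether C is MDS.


Singleton RHS = n − k + 1 = 4, slack = 1, bound satisfied, not MDS.

Singleton bound: d ≤ n − k + 1.
Here n = 14, k = 11, so n − k + 1 = 4.
Given d = 3, check d ≤ 4: YES.
Slack = (n − k + 1) − d = 1.
The code is NOT MDS (slack = 1 > 0).
Description: the claimed parameters are [14, 11, 3]_7; such a code would be non-MDS.


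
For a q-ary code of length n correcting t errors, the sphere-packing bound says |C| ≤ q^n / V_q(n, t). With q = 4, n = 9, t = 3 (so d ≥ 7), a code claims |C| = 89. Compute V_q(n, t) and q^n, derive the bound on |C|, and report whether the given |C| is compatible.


V_q(n, t) = 2620, q^n = 262144, Hamming bound = 100, |C| = 89 ≤ bound (satisfied).

Step 1: Compute V_q(n, t) = Σ_{j=0}^3 C(n, j) (q−1)^j.
  j = 0: C(9,0)·(3)^0 = 1·1 = 1.
  j = 1: C(9,1)·(3)^1 = 9·3 = 27.
  j = 2: C(9,2)·(3)^2 = 36·9 = 324.
  j = 3: C(9,3)·(3)^3 = 84·27 = 2268.
  V_q(n, t) = 1 + 27 + 324 + 2268 = 2620.
Step 2: q^n = 4^9 = 262144.
Step 3: Hamming bound ⌊q^n / V_q(n,t)⌋ = ⌊262144/2620⌋ = 100.
Step 4: Compare |C| = 89 to 100: satisfied.
The claimed |C| lies below the Hamming bound.


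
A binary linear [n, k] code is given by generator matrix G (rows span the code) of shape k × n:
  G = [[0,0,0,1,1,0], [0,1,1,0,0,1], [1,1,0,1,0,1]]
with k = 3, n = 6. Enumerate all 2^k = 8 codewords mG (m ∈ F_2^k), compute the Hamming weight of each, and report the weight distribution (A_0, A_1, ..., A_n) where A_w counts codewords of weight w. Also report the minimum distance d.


Weight distribution: A_0 = 1, A_2 = 1, A_3 = 3, A_4 = 2, A_5 = 1. Minimum distance d = 2.

Enumerate all 2^3 = 8 messages m ∈ F_2^3.
For each, compute codeword c = mG in F_2^6, then tally its weight.
  m = 000 → c = 000000, weight = 0.
  m = 100 → c = 000110, weight = 2.
  m = 010 → c = 011001, weight = 3.
  m = 110 → c = 011111, weight = 5.
  m = 001 → c = 110101, weight = 4.
  m = 101 → c = 110011, weight = 4.
  m = 011 → c = 101100, weight = 3.
  m = 111 → c = 101010, weight = 3.
Tally weights:
  weight 0: 1 codewords.
  weight 2: 1 codewords.
  weight 3: 3 codewords.
  weight 4: 2 codewords.
  weight 5: 1 codewords.
Minimum distance d = smallest w > 0 with A_w > 0 = 2.
Sanity: Σ A_w = 8 = 2^3 = 8 ✓.


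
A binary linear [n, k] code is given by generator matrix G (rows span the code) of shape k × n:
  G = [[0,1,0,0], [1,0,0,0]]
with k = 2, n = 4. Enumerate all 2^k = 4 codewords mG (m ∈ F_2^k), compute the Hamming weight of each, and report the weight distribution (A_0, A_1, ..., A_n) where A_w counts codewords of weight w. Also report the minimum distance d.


Weight distribution: A_0 = 1, A_1 = 2, A_2 = 1. Minimum distance d = 1.

Enumerate all 2^2 = 4 messages m ∈ F_2^2.
For each, compute codeword c = mG in F_2^4, then tally its weight.
  m = 00 → c = 0000, weight = 0.
  m = 10 → c = 0100, weight = 1.
  m = 01 → c = 1000, weight = 1.
  m = 11 → c = 1100, weight = 2.
Tally weights:
  weight 0: 1 codewords.
  weight 1: 2 codewords.
  weight 2: 1 codewords.
Minimum distance d = smallest w > 0 with A_w > 0 = 1.
Sanity: Σ A_w = 4 = 2^2 = 4 ✓.


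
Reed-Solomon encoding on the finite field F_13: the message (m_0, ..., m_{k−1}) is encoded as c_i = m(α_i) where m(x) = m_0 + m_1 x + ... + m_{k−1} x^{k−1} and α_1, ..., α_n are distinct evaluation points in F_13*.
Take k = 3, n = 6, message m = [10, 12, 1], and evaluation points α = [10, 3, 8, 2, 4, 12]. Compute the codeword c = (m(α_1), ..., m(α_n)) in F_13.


c = [9, 3, 1, 12, 9, 12]

Message polynomial: m(x) = 10 + 12·x + 1·x^2 (mod 13).
For each evaluation point α_i, compute m(α_i) mod 13:
  α_1 = 10: Horner steps 1 → 9 → 9, so m(10) = 9.
  α_2 = 3: Horner steps 1 → 2 → 3, so m(3) = 3.
  α_3 = 8: Horner steps 1 → 7 → 1, so m(8) = 1.
  α_4 = 2: Horner steps 1 → 1 → 12, so m(2) = 12.
  α_5 = 4: Horner steps 1 → 3 → 9, so m(4) = 9.
  α_6 = 12: Horner steps 1 → 11 → 12, so m(12) = 12.
Codeword c = [9, 3, 1, 12, 9, 12] ∈ F_13^6.


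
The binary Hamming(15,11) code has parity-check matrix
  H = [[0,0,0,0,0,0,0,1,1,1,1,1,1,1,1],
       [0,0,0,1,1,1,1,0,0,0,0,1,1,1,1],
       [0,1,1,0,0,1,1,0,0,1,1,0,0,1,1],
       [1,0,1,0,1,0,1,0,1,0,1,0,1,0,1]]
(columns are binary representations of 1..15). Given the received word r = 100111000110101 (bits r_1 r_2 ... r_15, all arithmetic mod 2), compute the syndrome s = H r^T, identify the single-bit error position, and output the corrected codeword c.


s = (0, 1, 0, 1)^T, error position = 5, corrected codeword c = 100101000110101

Compute s = H r^T mod 2 one row at a time:
  s_1 = 0 + 0 + 1 + 1 + 0 + 1 + 0 + 1 = 4 ≡ 0 (mod 2).
  s_2 = 1 + 1 + 1 + 0 + 0 + 1 + 0 + 1 = 5 ≡ 1 (mod 2).
  s_3 = 0 + 0 + 1 + 0 + 1 + 1 + 0 + 1 = 4 ≡ 0 (mod 2).
  s_4 = 1 + 0 + 1 + 0 + 0 + 1 + 1 + 1 = 5 ≡ 1 (mod 2).
s = (0, 1, 0, 1)^T — this equals column 5 of H (binary 0101), so error is at position 5.
Correct: flip bit 5 of r = 100111000110101 to get c = 100101000110101.


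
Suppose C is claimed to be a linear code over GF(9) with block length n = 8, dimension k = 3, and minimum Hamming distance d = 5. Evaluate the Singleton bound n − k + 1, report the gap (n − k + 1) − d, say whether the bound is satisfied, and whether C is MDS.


Singleton RHS = n − k + 1 = 6, slack = 1, bound satisfied, not MDS.

Singleton bound: d ≤ n − k + 1.
Here n = 8, k = 3, so n − k + 1 = 6.
Given d = 5, check d ≤ 6: YES.
Slack = (n − k + 1) − d = 1.
The code is NOT MDS (slack = 1 > 0).
Description: the claimed parameters are [8, 3, 5]_9; such a code would be non-MDS.


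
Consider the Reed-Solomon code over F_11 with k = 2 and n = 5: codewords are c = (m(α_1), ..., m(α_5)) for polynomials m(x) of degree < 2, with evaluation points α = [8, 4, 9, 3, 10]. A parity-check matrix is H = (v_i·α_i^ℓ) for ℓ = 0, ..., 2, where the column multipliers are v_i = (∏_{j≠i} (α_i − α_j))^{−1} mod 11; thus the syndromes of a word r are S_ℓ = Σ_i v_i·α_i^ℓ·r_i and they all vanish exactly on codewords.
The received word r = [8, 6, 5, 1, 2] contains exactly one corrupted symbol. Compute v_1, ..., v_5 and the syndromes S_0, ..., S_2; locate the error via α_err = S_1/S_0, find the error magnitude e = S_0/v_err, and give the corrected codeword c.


S = (8, 10, 7), error at position 2, error magnitude e = 8, c = [8, 9, 5, 1, 2].

Step 1: column multipliers v_i = (∏_{j≠i}(α_i − α_j))^{−1} mod 11.
  i = 1 (α = 8): (8−4)(8−9)(8−3)(8−10) = 4·(−1)·5·(−2) = 40 ≡ 7, so v_1 = 7^{−1} = 8 (mod 11).
  i = 2 (α = 4): (4−8)(4−9)(4−3)(4−10) = (−4)·(−5)·1·(−6) = −120 ≡ 1, so v_2 = 1^{−1} = 1 (mod 11).
  i = 3 (α = 9): (9−8)(9−4)(9−3)(9−10) = 1·5·6·(−1) = −30 ≡ 3, so v_3 = 3^{−1} = 4 (mod 11).
  i = 4 (α = 3): (3−8)(3−4)(3−9)(3−10) = (−5)·(−1)·(−6)·(−7) = 210 ≡ 1, so v_4 = 1^{−1} = 1 (mod 11).
  i = 5 (α = 10): (10−8)(10−4)(10−9)(10−3) = 2·6·1·7 = 84 ≡ 7, so v_5 = 7^{−1} = 8 (mod 11).
  v = [8, 1, 4, 1, 8].
Step 2: syndromes of r = [8, 6, 5, 1, 2] (all sums mod 11).
  S_0 = Σ v_i r_i = 8·8 + 1·6 + 4·5 + 1·1 + 8·2 = 107 ≡ 8.
  S_1 = Σ v_i α_i r_i = 8·8·8 + 1·4·6 + 4·9·5 + 1·3·1 + 8·10·2 = 879 ≡ 10.
  α_i^2 mod 11 = [9, 5, 4, 9, 1].
  S_2 = Σ v_i α_i^2 r_i = 8·9·8 + 1·5·6 + 4·4·5 + 1·9·1 + 8·1·2 = 711 ≡ 7.
  S = (8, 10, 7) ≠ 0, so r is not a codeword (an error is present).
Step 3: locate the error. For a single error e at position i, S_ℓ = v_i·e·α_i^ℓ, so α_err = S_1/S_0.
  S_0^{−1} = 8^{−1} = 7 (mod 11), so α_err = 10·7 = 70 ≡ 4 = α_2. Error position i = 2.
  Consistency check: S_2/S_1 = 7·10 = 70 ≡ 4 = α_err ✓ (single-error assumption holds).
Step 4: error magnitude e = S_0/v_2 = S_0·∏_{j≠2}(α_2 − α_j) = 8·1 = 8 ≡ 8 (mod 11).
Step 5: correct position 2: c_2 = r_2 − e = 6 − 8 ≡ 9 (mod 11). Hence c = [8, 9, 5, 1, 2].
  Check: interpolating c through the α_i gives m(x) = 10 + 8·x (degree < 2) with m(α_i) = c_i for every i, so c is indeed a codeword.


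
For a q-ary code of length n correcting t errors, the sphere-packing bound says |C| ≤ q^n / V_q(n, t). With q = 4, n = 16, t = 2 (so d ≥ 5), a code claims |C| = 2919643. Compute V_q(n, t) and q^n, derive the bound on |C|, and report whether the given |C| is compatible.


V_q(n, t) = 1129, q^n = 4294967296, Hamming bound = 3804222, |C| = 2919643 ≤ bound (satisfied).

Step 1: Compute V_q(n, t) = Σ_{j=0}^2 C(n, j) (q−1)^j.
  j = 0: C(16,0)·(3)^0 = 1·1 = 1.
  j = 1: C(16,1)·(3)^1 = 16·3 = 48.
  j = 2: C(16,2)·(3)^2 = 120·9 = 1080.
  V_q(n, t) = 1 + 48 + 1080 = 1129.
Step 2: q^n = 4^16 = 4294967296.
Step 3: Hamming bound ⌊q^n / V_q(n,t)⌋ = ⌊4294967296/1129⌋ = 3804222.
Step 4: Compare |C| = 2919643 to 3804222: satisfied.
The claimed |C| lies below the Hamming bound.


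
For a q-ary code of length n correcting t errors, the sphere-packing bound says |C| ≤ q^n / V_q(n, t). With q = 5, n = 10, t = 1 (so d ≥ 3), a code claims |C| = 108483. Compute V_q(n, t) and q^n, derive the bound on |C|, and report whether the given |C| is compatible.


V_q(n, t) = 41, q^n = 9765625, Hamming bound = 238185, |C| = 108483 ≤ bound (satisfied).

Step 1: Compute V_q(n, t) = Σ_{j=0}^1 C(n, j) (q−1)^j.
  j = 0: C(10,0)·(4)^0 = 1·1 = 1.
  j = 1: C(10,1)·(4)^1 = 10·4 = 40.
  V_q(n, t) = 1 + 40 = 41.
Step 2: q^n = 5^10 = 9765625.
Step 3: Hamming bound ⌊q^n / V_q(n,t)⌋ = ⌊9765625/41⌋ = 238185.
Step 4: Compare |C| = 108483 to 238185: satisfied.
The claimed |C| lies below the Hamming bound.


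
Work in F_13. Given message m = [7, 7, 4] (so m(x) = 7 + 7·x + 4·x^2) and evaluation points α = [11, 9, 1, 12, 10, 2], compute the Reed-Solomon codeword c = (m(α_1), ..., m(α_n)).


c = [9, 4, 5, 4, 9, 11]

Message polynomial: m(x) = 7 + 7·x + 4·x^2 (mod 13).
For each evaluation point α_i, compute m(α_i) mod 13:
  α_1 = 11: Horner steps 4 → 12 → 9, so m(11) = 9.
  α_2 = 9: Horner steps 4 → 4 → 4, so m(9) = 4.
  α_3 = 1: Horner steps 4 → 11 → 5, so m(1) = 5.
  α_4 = 12: Horner steps 4 → 3 → 4, so m(12) = 4.
  α_5 = 10: Horner steps 4 → 8 → 9, so m(10) = 9.
  α_6 = 2: Horner steps 4 → 2 → 11, so m(2) = 11.
Codeword c = [9, 4, 5, 4, 9, 11] ∈ F_13^6.


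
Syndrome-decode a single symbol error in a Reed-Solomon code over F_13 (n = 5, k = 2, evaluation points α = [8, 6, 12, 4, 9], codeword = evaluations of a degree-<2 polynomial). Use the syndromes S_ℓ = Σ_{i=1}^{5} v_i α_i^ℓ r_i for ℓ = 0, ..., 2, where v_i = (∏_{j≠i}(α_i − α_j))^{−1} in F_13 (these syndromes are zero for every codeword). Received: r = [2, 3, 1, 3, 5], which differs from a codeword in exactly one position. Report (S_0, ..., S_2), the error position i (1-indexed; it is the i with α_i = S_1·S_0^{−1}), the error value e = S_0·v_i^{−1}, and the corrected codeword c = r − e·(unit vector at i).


S = (12, 7, 3), error at position 2, error magnitude e = 7, c = [2, 9, 1, 3, 5].

Step 1: column multipliers v_i = (∏_{j≠i}(α_i − α_j))^{−1} mod 13.
  i = 1 (α = 8): (8−6)(8−12)(8−4)(8−9) = 2·(−4)·4·(−1) = 32 ≡ 6, so v_1 = 6^{−1} = 11 (mod 13).
  i = 2 (α = 6): (6−8)(6−12)(6−4)(6−9) = (−2)·(−6)·2·(−3) = −72 ≡ 6, so v_2 = 6^{−1} = 11 (mod 13).
  i = 3 (α = 12): (12−8)(12−6)(12−4)(12−9) = 4·6·8·3 = 576 ≡ 4, so v_3 = 4^{−1} = 10 (mod 13).
  i = 4 (α = 4): (4−8)(4−6)(4−12)(4−9) = (−4)·(−2)·(−8)·(−5) = 320 ≡ 8, so v_4 = 8^{−1} = 5 (mod 13).
  i = 5 (α = 9): (9−8)(9−6)(9−12)(9−4) = 1·3·(−3)·5 = −45 ≡ 7, so v_5 = 7^{−1} = 2 (mod 13).
  v = [11, 11, 10, 5, 2].
Step 2: syndromes of r = [2, 3, 1, 3, 5] (all sums mod 13).
  S_0 = Σ v_i r_i = 11·2 + 11·3 + 10·1 + 5·3 + 2·5 = 90 ≡ 12.
  S_1 = Σ v_i α_i r_i = 11·8·2 + 11·6·3 + 10·12·1 + 5·4·3 + 2·9·5 = 644 ≡ 7.
  α_i^2 mod 13 = [12, 10, 1, 3, 3].
  S_2 = Σ v_i α_i^2 r_i = 11·12·2 + 11·10·3 + 10·1·1 + 5·3·3 + 2·3·5 = 679 ≡ 3.
  S = (12, 7, 3) ≠ 0, so r is not a codeword (an error is present).
Step 3: locate the error. For a single error e at position i, S_ℓ = v_i·e·α_i^ℓ, so α_err = S_1/S_0.
  S_0^{−1} = 12^{−1} = 12 (mod 13), so α_err = 7·12 = 84 ≡ 6 = α_2. Error position i = 2.
  Consistency check: S_2/S_1 = 3·2 = 6 ≡ 6 = α_err ✓ (single-error assumption holds).
Step 4: error magnitude e = S_0/v_2 = S_0·∏_{j≠2}(α_2 − α_j) = 12·6 = 72 ≡ 7 (mod 13).
Step 5: correct position 2: c_2 = r_2 − e = 3 − 7 ≡ 9 (mod 13). Hence c = [2, 9, 1, 3, 5].
  Check: interpolating c through the α_i gives m(x) = 4 + 3·x (degree < 2) with m(α_i) = c_i for every i, so c is indeed a codeword.


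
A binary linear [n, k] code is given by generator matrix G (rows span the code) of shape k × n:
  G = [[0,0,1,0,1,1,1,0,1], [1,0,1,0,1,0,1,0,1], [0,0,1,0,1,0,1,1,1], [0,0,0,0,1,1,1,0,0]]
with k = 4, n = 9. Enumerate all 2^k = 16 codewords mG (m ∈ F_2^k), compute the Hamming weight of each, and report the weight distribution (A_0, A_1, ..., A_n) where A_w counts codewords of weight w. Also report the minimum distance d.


Weight distribution: A_0 = 1, A_2 = 4, A_3 = 3, A_4 = 3, A_5 = 4, A_7 = 1. Minimum distance d = 2.

Enumerate all 2^4 = 16 messages m ∈ F_2^4.
For each, compute codeword c = mG in F_2^9, then tally its weight.
  m = 0000 → c = 000000000, weight = 0.
  m = 1000 → c = 001011101, weight = 5.
  m = 0100 → c = 101010101, weight = 5.
  m = 1100 → c = 100001000, weight = 2.
  m = 0010 → c = 001010111, weight = 5.
  m = 1010 → c = 000001010, weight = 2.
  m = 0110 → c = 100000010, weight = 2.
  m = 1110 → c = 101011111, weight = 7.
  m = 0001 → c = 000011100, weight = 3.
  m = 1001 → c = 001000001, weight = 2.
  m = 0101 → c = 101001001, weight = 4.
  m = 1101 → c = 100010100, weight = 3.
  m = 0011 → c = 001001011, weight = 4.
  m = 1011 → c = 000010110, weight = 3.
  m = 0111 → c = 100011110, weight = 5.
  m = 1111 → c = 101000011, weight = 4.
Tally weights:
  weight 0: 1 codewords.
  weight 2: 4 codewords.
  weight 3: 3 codewords.
  weight 4: 3 codewords.
  weight 5: 4 codewords.
  weight 7: 1 codewords.
Minimum distance d = smallest w > 0 with A_w > 0 = 2.
Sanity: Σ A_w = 16 = 2^4 = 16 ✓.


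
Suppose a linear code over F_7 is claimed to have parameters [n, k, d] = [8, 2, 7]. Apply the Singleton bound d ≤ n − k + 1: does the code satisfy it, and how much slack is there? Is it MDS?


Singleton RHS = n − k + 1 = 7, slack = 0, bound satisfied, MDS.

Singleton bound: d ≤ n − k + 1.
Here n = 8, k = 2, so n − k + 1 = 7.
Given d = 7, check d ≤ 7: YES.
Slack = (n − k + 1) − d = 0.
The code is MDS (slack = 0).
Description: the claimed parameters are [8, 2, 7]_7; such a code would be MDS (meets Singleton bound).


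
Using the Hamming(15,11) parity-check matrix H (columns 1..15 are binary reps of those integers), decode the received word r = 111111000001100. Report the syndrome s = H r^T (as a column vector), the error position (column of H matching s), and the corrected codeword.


s = (0, 1, 1, 0)^T, error position = 6, corrected codeword c = 111110000001100

Compute s = H r^T mod 2 one row at a time:
  s_1 = 0 + 0 + 0 + 0 + 1 + 1 + 0 + 0 = 2 ≡ 0 (mod 2).
  s_2 = 1 + 1 + 1 + 0 + 1 + 1 + 0 + 0 = 5 ≡ 1 (mod 2).
  s_3 = 1 + 1 + 1 + 0 + 0 + 0 + 0 + 0 = 3 ≡ 1 (mod 2).
  s_4 = 1 + 1 + 1 + 0 + 0 + 0 + 1 + 0 = 4 ≡ 0 (mod 2).
s = (0, 1, 1, 0)^T — this equals column 6 of H (binary 0110), so error is at position 6.
Correct: flip bit 6 of r = 111111000001100 to get c = 111110000001100.


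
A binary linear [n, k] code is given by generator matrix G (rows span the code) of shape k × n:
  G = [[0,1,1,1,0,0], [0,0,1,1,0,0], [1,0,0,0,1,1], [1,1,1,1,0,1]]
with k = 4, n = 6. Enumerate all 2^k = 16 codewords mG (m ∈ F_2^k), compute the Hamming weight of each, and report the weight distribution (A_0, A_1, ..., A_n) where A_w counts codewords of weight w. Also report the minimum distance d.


Weight distribution: A_0 = 1, A_1 = 2, A_2 = 3, A_3 = 4, A_4 = 3, A_5 = 2, A_6 = 1. Minimum distance d = 1.

Enumerate all 2^4 = 16 messages m ∈ F_2^4.
For each, compute codeword c = mG in F_2^6, then tally its weight.
  m = 0000 → c = 000000, weight = 0.
  m = 1000 → c = 011100, weight = 3.
  m = 0100 → c = 001100, weight = 2.
  m = 1100 → c = 010000, weight = 1.
  m = 0010 → c = 100011, weight = 3.
  m = 1010 → c = 111111, weight = 6.
  m = 0110 → c = 101111, weight = 5.
  m = 1110 → c = 110011, weight = 4.
  m = 0001 → c = 111101, weight = 5.
  m = 1001 → c = 100001, weight = 2.
  m = 0101 → c = 110001, weight = 3.
  m = 1101 → c = 101101, weight = 4.
  m = 0011 → c = 011110, weight = 4.
  m = 1011 → c = 000010, weight = 1.
  m = 0111 → c = 010010, weight = 2.
  m = 1111 → c = 001110, weight = 3.
Tally weights:
  weight 0: 1 codewords.
  weight 1: 2 codewords.
  weight 2: 3 codewords.
  weight 3: 4 codewords.
  weight 4: 3 codewords.
  weight 5: 2 codewords.
  weight 6: 1 codewords.
Minimum distance d = smallest w > 0 with A_w > 0 = 1.
Sanity: Σ A_w = 16 = 2^4 = 16 ✓.


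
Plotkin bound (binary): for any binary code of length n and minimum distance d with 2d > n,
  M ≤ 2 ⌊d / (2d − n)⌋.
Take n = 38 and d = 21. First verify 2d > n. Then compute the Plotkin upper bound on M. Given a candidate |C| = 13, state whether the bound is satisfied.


Plotkin bound M ≤ 10; given |C| = 13 > bound (violated).

Check applicability: 2d = 42, n = 38.
2d − n = 4 > 0, so Plotkin applies.
Compute d/(2d−n) = 21/4 ≈ 5.2500.
⌊d/(2d−n)⌋ = 5.
Plotkin bound: M ≤ 2·5 = 10.
Given |C| = 13, check: VIOLATED.
This |C| is above the Plotkin bound, so no binary code with n = 38, d = 21 and 13 codewords exists.


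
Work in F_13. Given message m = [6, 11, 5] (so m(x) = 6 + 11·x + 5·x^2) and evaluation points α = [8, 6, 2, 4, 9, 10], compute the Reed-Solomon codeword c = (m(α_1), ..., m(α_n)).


c = [11, 5, 9, 0, 3, 5]

Message polynomial: m(x) = 6 + 11·x + 5·x^2 (mod 13).
For each evaluation point α_i, compute m(α_i) mod 13:
  α_1 = 8: Horner steps 5 → 12 → 11, so m(8) = 11.
  α_2 = 6: Horner steps 5 → 2 → 5, so m(6) = 5.
  α_3 = 2: Horner steps 5 → 8 → 9, so m(2) = 9.
  α_4 = 4: Horner steps 5 → 5 → 0, so m(4) = 0.
  α_5 = 9: Horner steps 5 → 4 → 3, so m(9) = 3.
  α_6 = 10: Horner steps 5 → 9 → 5, so m(10) = 5.
Codeword c = [11, 5, 9, 0, 3, 5] ∈ F_13^6.


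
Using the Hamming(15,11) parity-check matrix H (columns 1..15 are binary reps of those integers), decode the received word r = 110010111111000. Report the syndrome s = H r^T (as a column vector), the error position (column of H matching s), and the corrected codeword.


s = (1, 1, 0, 1)^T, error position = 13, corrected codeword c = 110010111111100

Compute s = H r^T mod 2 one row at a time:
  s_1 = 1 + 1 + 1 + 1 + 1 + 0 + 0 + 0 = 5 ≡ 1 (mod 2).
  s_2 = 0 + 1 + 0 + 1 + 1 + 0 + 0 + 0 = 3 ≡ 1 (mod 2).
  s_3 = 1 + 0 + 0 + 1 + 1 + 1 + 0 + 0 = 4 ≡ 0 (mod 2).
  s_4 = 1 + 0 + 1 + 1 + 1 + 1 + 0 + 0 = 5 ≡ 1 (mod 2).
s = (1, 1, 0, 1)^T — this equals column 13 of H (binary 1101), so error is at position 13.
Correct: flip bit 13 of r = 110010111111000 to get c = 110010111111100.


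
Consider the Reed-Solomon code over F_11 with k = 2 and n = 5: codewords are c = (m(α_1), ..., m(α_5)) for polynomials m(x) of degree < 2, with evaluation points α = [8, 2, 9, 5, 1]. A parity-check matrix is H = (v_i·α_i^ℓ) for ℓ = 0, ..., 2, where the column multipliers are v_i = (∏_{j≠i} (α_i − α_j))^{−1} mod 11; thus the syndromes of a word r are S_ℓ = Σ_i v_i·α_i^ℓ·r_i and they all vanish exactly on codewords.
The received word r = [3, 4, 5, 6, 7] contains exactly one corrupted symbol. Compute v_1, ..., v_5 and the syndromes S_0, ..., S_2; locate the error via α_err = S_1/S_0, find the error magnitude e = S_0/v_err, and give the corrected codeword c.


S = (1, 8, 9), error at position 1, error magnitude e = 6, c = [8, 4, 5, 6, 7].

Step 1: column multipliers v_i = (∏_{j≠i}(α_i − α_j))^{−1} mod 11.
  i = 1 (α = 8): (8−2)(8−9)(8−5)(8−1) = 6·(−1)·3·7 = −126 ≡ 6, so v_1 = 6^{−1} = 2 (mod 11).
  i = 2 (α = 2): (2−8)(2−9)(2−5)(2−1) = (−6)·(−7)·(−3)·1 = −126 ≡ 6, so v_2 = 6^{−1} = 2 (mod 11).
  i = 3 (α = 9): (9−8)(9−2)(9−5)(9−1) = 1·7·4·8 = 224 ≡ 4, so v_3 = 4^{−1} = 3 (mod 11).
  i = 4 (α = 5): (5−8)(5−2)(5−9)(5−1) = (−3)·3·(−4)·4 = 144 ≡ 1, so v_4 = 1^{−1} = 1 (mod 11).
  i = 5 (α = 1): (1−8)(1−2)(1−9)(1−5) = (−7)·(−1)·(−8)·(−4) = 224 ≡ 4, so v_5 = 4^{−1} = 3 (mod 11).
  v = [2, 2, 3, 1, 3].
Step 2: syndromes of r = [3, 4, 5, 6, 7] (all sums mod 11).
  S_0 = Σ v_i r_i = 2·3 + 2·4 + 3·5 + 1·6 + 3·7 = 56 ≡ 1.
  S_1 = Σ v_i α_i r_i = 2·8·3 + 2·2·4 + 3·9·5 + 1·5·6 + 3·1·7 = 250 ≡ 8.
  α_i^2 mod 11 = [9, 4, 4, 3, 1].
  S_2 = Σ v_i α_i^2 r_i = 2·9·3 + 2·4·4 + 3·4·5 + 1·3·6 + 3·1·7 = 185 ≡ 9.
  S = (1, 8, 9) ≠ 0, so r is not a codeword (an error is present).
Step 3: locate the error. For a single error e at position i, S_ℓ = v_i·e·α_i^ℓ, so α_err = S_1/S_0.
  S_0^{−1} = 1^{−1} = 1 (mod 11), so α_err = 8·1 = 8 ≡ 8 = α_1. Error position i = 1.
  Consistency check: S_2/S_1 = 9·7 = 63 ≡ 8 = α_err ✓ (single-error assumption holds).
Step 4: error magnitude e = S_0/v_1 = S_0·∏_{j≠1}(α_1 − α_j) = 1·6 = 6 ≡ 6 (mod 11).
Step 5: correct position 1: c_1 = r_1 − e = 3 − 6 ≡ 8 (mod 11). Hence c = [8, 4, 5, 6, 7].
  Check: interpolating c through the α_i gives m(x) = 10 + 8·x (degree < 2) with m(α_i) = c_i for every i, so c is indeed a codeword.


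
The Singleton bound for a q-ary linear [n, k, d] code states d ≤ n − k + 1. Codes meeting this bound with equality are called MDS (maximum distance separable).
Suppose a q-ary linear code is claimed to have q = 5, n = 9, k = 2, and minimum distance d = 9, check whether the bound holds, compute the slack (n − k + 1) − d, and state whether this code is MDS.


Singleton RHS = n − k + 1 = 8, slack = -1, bound violated (no such code; not MDS).

Singleton bound: d ≤ n − k + 1.
Here n = 9, k = 2, so n − k + 1 = 8.
Given d = 9, check d ≤ 8: NO.
Slack = (n − k + 1) − d = -1.
The slack is negative: d = 9 exceeds n − k + 1 = 8 by 1, so the Singleton bound is violated and no linear [9, 2, 9]_5 code can exist. In particular it is not MDS (MDS requires d = n − k + 1 exactly).
Description: the claimed parameters are [9, 2, 9]_5; such a code would be impossible (violates the Singleton bound).


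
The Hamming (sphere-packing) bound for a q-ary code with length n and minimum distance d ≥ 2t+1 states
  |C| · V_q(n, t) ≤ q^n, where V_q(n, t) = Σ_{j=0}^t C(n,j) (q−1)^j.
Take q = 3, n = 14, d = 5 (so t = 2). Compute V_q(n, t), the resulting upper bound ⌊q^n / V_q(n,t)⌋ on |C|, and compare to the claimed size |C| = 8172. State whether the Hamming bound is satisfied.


V_q(n, t) = 393, q^n = 4782969, Hamming bound = 12170, |C| = 8172 ≤ bound (satisfied).

Step 1: Compute V_q(n, t) = Σ_{j=0}^2 C(n, j) (q−1)^j.
  j = 0: C(14,0)·(2)^0 = 1·1 = 1.
  j = 1: C(14,1)·(2)^1 = 14·2 = 28.
  j = 2: C(14,2)·(2)^2 = 91·4 = 364.
  V_q(n, t) = 1 + 28 + 364 = 393.
Step 2: q^n = 3^14 = 4782969.
Step 3: Hamming bound ⌊q^n / V_q(n,t)⌋ = ⌊4782969/393⌋ = 12170.
Step 4: Compare |C| = 8172 to 12170: satisfied.
The claimed |C| lies below the Hamming bound.


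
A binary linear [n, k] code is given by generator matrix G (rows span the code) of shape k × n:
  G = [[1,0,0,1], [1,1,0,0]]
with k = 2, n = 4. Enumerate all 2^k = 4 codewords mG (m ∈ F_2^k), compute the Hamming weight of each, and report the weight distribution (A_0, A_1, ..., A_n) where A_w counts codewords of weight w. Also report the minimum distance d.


Weight distribution: A_0 = 1, A_2 = 3. Minimum distance d = 2.

Enumerate all 2^2 = 4 messages m ∈ F_2^2.
For each, compute codeword c = mG in F_2^4, then tally its weight.
  m = 00 → c = 0000, weight = 0.
  m = 10 → c = 1001, weight = 2.
  m = 01 → c = 1100, weight = 2.
  m = 11 → c = 0101, weight = 2.
Tally weights:
  weight 0: 1 codewords.
  weight 2: 3 codewords.
Minimum distance d = smallest w > 0 with A_w > 0 = 2.
Sanity: Σ A_w = 4 = 2^2 = 4 ✓.


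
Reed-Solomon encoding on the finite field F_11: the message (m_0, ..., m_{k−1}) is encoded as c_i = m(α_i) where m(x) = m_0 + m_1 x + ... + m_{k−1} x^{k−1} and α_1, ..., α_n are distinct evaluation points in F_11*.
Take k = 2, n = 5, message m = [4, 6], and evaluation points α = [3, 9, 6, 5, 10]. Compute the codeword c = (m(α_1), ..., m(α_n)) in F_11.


c = [0, 3, 7, 1, 9]

Message polynomial: m(x) = 4 + 6·x (mod 11).
For each evaluation point α_i, compute m(α_i) mod 11:
  α_1 = 3: Horner steps 6 → 0, so m(3) = 0.
  α_2 = 9: Horner steps 6 → 3, so m(9) = 3.
  α_3 = 6: Horner steps 6 → 7, so m(6) = 7.
  α_4 = 5: Horner steps 6 → 1, so m(5) = 1.
  α_5 = 10: Horner steps 6 → 9, so m(10) = 9.
Codeword c = [0, 3, 7, 1, 9] ∈ F_11^5.


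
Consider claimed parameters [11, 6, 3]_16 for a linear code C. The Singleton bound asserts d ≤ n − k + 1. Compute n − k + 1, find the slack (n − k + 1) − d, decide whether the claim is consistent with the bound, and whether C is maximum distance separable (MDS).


Singleton RHS = n − k + 1 = 6, slack = 3, bound satisfied, not MDS.

Singleton bound: d ≤ n − k + 1.
Here n = 11, k = 6, so n − k + 1 = 6.
Given d = 3, check d ≤ 6: YES.
Slack = (n − k + 1) − d = 3.
The code is NOT MDS (slack = 3 > 0).
Description: the claimed parameters are [11, 6, 3]_16; such a code would be non-MDS.


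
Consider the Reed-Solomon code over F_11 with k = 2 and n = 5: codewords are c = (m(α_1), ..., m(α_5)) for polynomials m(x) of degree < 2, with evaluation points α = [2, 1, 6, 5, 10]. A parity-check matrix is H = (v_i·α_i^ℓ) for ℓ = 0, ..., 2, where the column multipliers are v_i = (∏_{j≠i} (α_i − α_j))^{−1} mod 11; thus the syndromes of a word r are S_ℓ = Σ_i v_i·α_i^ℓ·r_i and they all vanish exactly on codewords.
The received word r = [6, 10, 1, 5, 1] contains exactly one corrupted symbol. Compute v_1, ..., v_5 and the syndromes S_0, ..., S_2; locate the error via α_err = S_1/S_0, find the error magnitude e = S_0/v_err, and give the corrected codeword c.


S = (6, 5, 6), error at position 5, error magnitude e = 5, c = [6, 10, 1, 5, 7].

Step 1: column multipliers v_i = (∏_{j≠i}(α_i − α_j))^{−1} mod 11.
  i = 1 (α = 2): (2−1)(2−6)(2−5)(2−10) = 1·(−4)·(−3)·(−8) = −96 ≡ 3, so v_1 = 3^{−1} = 4 (mod 11).
  i = 2 (α = 1): (1−2)(1−6)(1−5)(1−10) = (−1)·(−5)·(−4)·(−9) = 180 ≡ 4, so v_2 = 4^{−1} = 3 (mod 11).
  i = 3 (α = 6): (6−2)(6−1)(6−5)(6−10) = 4·5·1·(−4) = −80 ≡ 8, so v_3 = 8^{−1} = 7 (mod 11).
  i = 4 (α = 5): (5−2)(5−1)(5−6)(5−10) = 3·4·(−1)·(−5) = 60 ≡ 5, so v_4 = 5^{−1} = 9 (mod 11).
  i = 5 (α = 10): (10−2)(10−1)(10−6)(10−5) = 8·9·4·5 = 1440 ≡ 10, so v_5 = 10^{−1} = 10 (mod 11).
  v = [4, 3, 7, 9, 10].
Step 2: syndromes of r = [6, 10, 1, 5, 1] (all sums mod 11).
  S_0 = Σ v_i r_i = 4·6 + 3·10 + 7·1 + 9·5 + 10·1 = 116 ≡ 6.
  S_1 = Σ v_i α_i r_i = 4·2·6 + 3·1·10 + 7·6·1 + 9·5·5 + 10·10·1 = 445 ≡ 5.
  α_i^2 mod 11 = [4, 1, 3, 3, 1].
  S_2 = Σ v_i α_i^2 r_i = 4·4·6 + 3·1·10 + 7·3·1 + 9·3·5 + 10·1·1 = 292 ≡ 6.
  S = (6, 5, 6) ≠ 0, so r is not a codeword (an error is present).
Step 3: locate the error. For a single error e at position i, S_ℓ = v_i·e·α_i^ℓ, so α_err = S_1/S_0.
  S_0^{−1} = 6^{−1} = 2 (mod 11), so α_err = 5·2 = 10 ≡ 10 = α_5. Error position i = 5.
  Consistency check: S_2/S_1 = 6·9 = 54 ≡ 10 = α_err ✓ (single-error assumption holds).
Step 4: error magnitude e = S_0/v_5 = S_0·∏_{j≠5}(α_5 − α_j) = 6·10 = 60 ≡ 5 (mod 11).
Step 5: correct position 5: c_5 = r_5 − e = 1 − 5 ≡ 7 (mod 11). Hence c = [6, 10, 1, 5, 7].
  Check: interpolating c through the α_i gives m(x) = 3 + 7·x (degree < 2) with m(α_i) = c_i for every i, so c is indeed a codeword.


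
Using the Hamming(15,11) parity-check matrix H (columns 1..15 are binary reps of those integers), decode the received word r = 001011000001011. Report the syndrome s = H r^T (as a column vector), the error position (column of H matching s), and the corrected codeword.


s = (1, 1, 0, 1)^T, error position = 13, corrected codeword c = 001011000001111

Compute s = H r^T mod 2 one row at a time:
  s_1 = 0 + 0 + 0 + 0 + 1 + 0 + 1 + 1 = 3 ≡ 1 (mod 2).
  s_2 = 0 + 1 + 1 + 0 + 1 + 0 + 1 + 1 = 5 ≡ 1 (mod 2).
  s_3 = 0 + 1 + 1 + 0 + 0 + 0 + 1 + 1 = 4 ≡ 0 (mod 2).
  s_4 = 0 + 1 + 1 + 0 + 0 + 0 + 0 + 1 = 3 ≡ 1 (mod 2).
s = (1, 1, 0, 1)^T — this equals column 13 of H (binary 1101), so error is at position 13.
Correct: flip bit 13 of r = 001011000001011 to get c = 001011000001111.


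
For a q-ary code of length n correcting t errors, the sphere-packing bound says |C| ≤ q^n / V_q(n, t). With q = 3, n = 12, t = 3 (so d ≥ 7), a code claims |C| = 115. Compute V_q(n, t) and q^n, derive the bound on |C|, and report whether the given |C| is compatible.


V_q(n, t) = 2049, q^n = 531441, Hamming bound = 259, |C| = 115 ≤ bound (satisfied).

Step 1: Compute V_q(n, t) = Σ_{j=0}^3 C(n, j) (q−1)^j.
  j = 0: C(12,0)·(2)^0 = 1·1 = 1.
  j = 1: C(12,1)·(2)^1 = 12·2 = 24.
  j = 2: C(12,2)·(2)^2 = 66·4 = 264.
  j = 3: C(12,3)·(2)^3 = 220·8 = 1760.
  V_q(n, t) = 1 + 24 + 264 + 1760 = 2049.
Step 2: q^n = 3^12 = 531441.
Step 3: Hamming bound ⌊q^n / V_q(n,t)⌋ = ⌊531441/2049⌋ = 259.
Step 4: Compare |C| = 115 to 259: satisfied.
The claimed |C| lies below the Hamming bound.


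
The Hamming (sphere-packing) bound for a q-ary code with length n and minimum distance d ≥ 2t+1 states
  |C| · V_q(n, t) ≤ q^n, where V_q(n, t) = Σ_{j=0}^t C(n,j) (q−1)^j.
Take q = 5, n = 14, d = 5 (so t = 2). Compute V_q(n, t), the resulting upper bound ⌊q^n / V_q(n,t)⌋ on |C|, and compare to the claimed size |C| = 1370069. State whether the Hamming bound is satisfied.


V_q(n, t) = 1513, q^n = 6103515625, Hamming bound = 4034048, |C| = 1370069 ≤ bound (satisfied).

Step 1: Compute V_q(n, t) = Σ_{j=0}^2 C(n, j) (q−1)^j.
  j = 0: C(14,0)·(4)^0 = 1·1 = 1.
  j = 1: C(14,1)·(4)^1 = 14·4 = 56.
  j = 2: C(14,2)·(4)^2 = 91·16 = 1456.
  V_q(n, t) = 1 + 56 + 1456 = 1513.
Step 2: q^n = 5^14 = 6103515625.
Step 3: Hamming bound ⌊q^n / V_q(n,t)⌋ = ⌊6103515625/1513⌋ = 4034048.
Step 4: Compare |C| = 1370069 to 4034048: satisfied.
The claimed |C| lies below the Hamming bound.


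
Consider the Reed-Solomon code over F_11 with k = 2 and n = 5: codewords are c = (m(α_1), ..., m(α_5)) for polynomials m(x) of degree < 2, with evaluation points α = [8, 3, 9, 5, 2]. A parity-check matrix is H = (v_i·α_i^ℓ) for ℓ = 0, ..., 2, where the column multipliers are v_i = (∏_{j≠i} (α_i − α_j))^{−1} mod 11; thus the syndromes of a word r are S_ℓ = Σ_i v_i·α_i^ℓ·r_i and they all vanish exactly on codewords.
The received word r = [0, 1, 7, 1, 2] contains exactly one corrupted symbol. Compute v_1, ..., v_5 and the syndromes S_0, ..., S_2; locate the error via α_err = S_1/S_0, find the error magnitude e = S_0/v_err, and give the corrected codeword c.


S = (6, 7, 10), error at position 2, error magnitude e = 3, c = [0, 9, 7, 1, 2].

Step 1: column multipliers v_i = (∏_{j≠i}(α_i − α_j))^{−1} mod 11.
  i = 1 (α = 8): (8−3)(8−9)(8−5)(8−2) = 5·(−1)·3·6 = −90 ≡ 9, so v_1 = 9^{−1} = 5 (mod 11).
  i = 2 (α = 3): (3−8)(3−9)(3−5)(3−2) = (−5)·(−6)·(−2)·1 = −60 ≡ 6, so v_2 = 6^{−1} = 2 (mod 11).
  i = 3 (α = 9): (9−8)(9−3)(9−5)(9−2) = 1·6·4·7 = 168 ≡ 3, so v_3 = 3^{−1} = 4 (mod 11).
  i = 4 (α = 5): (5−8)(5−3)(5−9)(5−2) = (−3)·2·(−4)·3 = 72 ≡ 6, so v_4 = 6^{−1} = 2 (mod 11).
  i = 5 (α = 2): (2−8)(2−3)(2−9)(2−5) = (−6)·(−1)·(−7)·(−3) = 126 ≡ 5, so v_5 = 5^{−1} = 9 (mod 11).
  v = [5, 2, 4, 2, 9].
Step 2: syndromes of r = [0, 1, 7, 1, 2] (all sums mod 11).
  S_0 = Σ v_i r_i = 5·0 + 2·1 + 4·7 + 2·1 + 9·2 = 50 ≡ 6.
  S_1 = Σ v_i α_i r_i = 5·8·0 + 2·3·1 + 4·9·7 + 2·5·1 + 9·2·2 = 304 ≡ 7.
  α_i^2 mod 11 = [9, 9, 4, 3, 4].
  S_2 = Σ v_i α_i^2 r_i = 5·9·0 + 2·9·1 + 4·4·7 + 2·3·1 + 9·4·2 = 208 ≡ 10.
  S = (6, 7, 10) ≠ 0, so r is not a codeword (an error is present).
Step 3: locate the error. For a single error e at position i, S_ℓ = v_i·e·α_i^ℓ, so α_err = S_1/S_0.
  S_0^{−1} = 6^{−1} = 2 (mod 11), so α_err = 7·2 = 14 ≡ 3 = α_2. Error position i = 2.
  Consistency check: S_2/S_1 = 10·8 = 80 ≡ 3 = α_err ✓ (single-error assumption holds).
Step 4: error magnitude e = S_0/v_2 = S_0·∏_{j≠2}(α_2 − α_j) = 6·6 = 36 ≡ 3 (mod 11).
Step 5: correct position 2: c_2 = r_2 − e = 1 − 3 ≡ 9 (mod 11). Hence c = [0, 9, 7, 1, 2].
  Check: interpolating c through the α_i gives m(x) = 10 + 7·x (degree < 2) with m(α_i) = c_i for every i, so c is indeed a codeword.


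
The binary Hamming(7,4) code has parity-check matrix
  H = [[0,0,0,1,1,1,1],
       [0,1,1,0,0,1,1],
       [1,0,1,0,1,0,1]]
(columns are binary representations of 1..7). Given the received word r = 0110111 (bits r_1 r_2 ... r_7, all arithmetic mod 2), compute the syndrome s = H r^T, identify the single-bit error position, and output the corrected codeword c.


s = (1, 0, 1)^T, error position = 5, corrected codeword c = 0110011

Compute s = H r^T mod 2 one row at a time:
  s_1 = 0 + 1 + 1 + 1 = 3 ≡ 1 (mod 2).
  s_2 = 1 + 1 + 1 + 1 = 4 ≡ 0 (mod 2).
  s_3 = 0 + 1 + 1 + 1 = 3 ≡ 1 (mod 2).
s = (1, 0, 1)^T — this equals column 5 of H (binary 101), so error is at position 5.
Correct: flip bit 5 of r = 0110111 to get c = 0110011.


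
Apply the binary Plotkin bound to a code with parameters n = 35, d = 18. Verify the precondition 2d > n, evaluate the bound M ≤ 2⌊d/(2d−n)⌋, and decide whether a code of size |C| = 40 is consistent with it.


Plotkin bound M ≤ 36; given |C| = 40 > bound (violated).

Check applicability: 2d = 36, n = 35.
2d − n = 1 > 0, so Plotkin applies.
Compute d/(2d−n) = 18/1 ≈ 18.0000.
⌊d/(2d−n)⌋ = 18.
Plotkin bound: M ≤ 2·18 = 36.
Given |C| = 40, check: VIOLATED.
This |C| is above the Plotkin bound, so no binary code with n = 35, d = 18 and 40 codewords exists.


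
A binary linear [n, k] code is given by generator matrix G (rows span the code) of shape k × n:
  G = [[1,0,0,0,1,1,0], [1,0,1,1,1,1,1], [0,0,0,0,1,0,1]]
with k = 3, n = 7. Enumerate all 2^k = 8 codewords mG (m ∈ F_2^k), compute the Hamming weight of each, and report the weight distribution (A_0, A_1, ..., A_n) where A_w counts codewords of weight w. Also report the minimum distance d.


Weight distribution: A_0 = 1, A_2 = 1, A_3 = 4, A_4 = 1, A_6 = 1. Minimum distance d = 2.

Enumerate all 2^3 = 8 messages m ∈ F_2^3.
For each, compute codeword c = mG in F_2^7, then tally its weight.
  m = 000 → c = 0000000, weight = 0.
  m = 100 → c = 1000110, weight = 3.
  m = 010 → c = 1011111, weight = 6.
  m = 110 → c = 0011001, weight = 3.
  m = 001 → c = 0000101, weight = 2.
  m = 101 → c = 1000011, weight = 3.
  m = 011 → c = 1011010, weight = 4.
  m = 111 → c = 0011100, weight = 3.
Tally weights:
  weight 0: 1 codewords.
  weight 2: 1 codewords.
  weight 3: 4 codewords.
  weight 4: 1 codewords.
  weight 6: 1 codewords.
Minimum distance d = smallest w > 0 with A_w > 0 = 2.
Sanity: Σ A_w = 8 = 2^3 = 8 ✓.
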